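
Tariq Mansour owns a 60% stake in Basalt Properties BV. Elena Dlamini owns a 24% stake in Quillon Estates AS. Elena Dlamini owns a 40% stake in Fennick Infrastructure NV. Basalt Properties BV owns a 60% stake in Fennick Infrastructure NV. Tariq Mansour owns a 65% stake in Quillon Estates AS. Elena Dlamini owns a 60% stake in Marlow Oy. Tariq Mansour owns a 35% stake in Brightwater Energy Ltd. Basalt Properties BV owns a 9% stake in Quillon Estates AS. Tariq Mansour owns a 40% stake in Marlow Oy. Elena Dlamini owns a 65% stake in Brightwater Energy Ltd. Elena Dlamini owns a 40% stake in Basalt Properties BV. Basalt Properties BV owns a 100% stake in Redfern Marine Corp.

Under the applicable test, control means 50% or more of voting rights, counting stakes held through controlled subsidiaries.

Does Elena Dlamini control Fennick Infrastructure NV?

Elena holds 65% of Brightwater, so Elena controls Brightwater.
Elena holds 60% of Marlow, so Elena controls Marlow.
In Fennick, Elena's side holds only 40%, not ≥ 50%.
So Elena does not control Fennick.

No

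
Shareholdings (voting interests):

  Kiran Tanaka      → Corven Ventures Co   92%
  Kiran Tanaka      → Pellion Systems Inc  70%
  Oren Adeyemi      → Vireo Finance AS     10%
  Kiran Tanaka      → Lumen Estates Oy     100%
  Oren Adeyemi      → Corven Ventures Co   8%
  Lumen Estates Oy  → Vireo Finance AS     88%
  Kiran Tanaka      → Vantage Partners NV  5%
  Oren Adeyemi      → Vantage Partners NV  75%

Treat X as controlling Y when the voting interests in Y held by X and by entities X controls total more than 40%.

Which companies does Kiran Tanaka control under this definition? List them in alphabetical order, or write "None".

Kiran holds 100% of Lumen, so Kiran controls Lumen.
Kiran holds 92% of Corven, so Kiran controls Corven.
Lumen holds 88% of Vireo, so Kiran controls Vireo.
Kiran holds 70% of Pellion, so Kiran controls Pellion.
No other company's threshold is met.

Corven Ventures Co, Lumen Estates Oy, Pellion Systems Inc, Vireo Finance AS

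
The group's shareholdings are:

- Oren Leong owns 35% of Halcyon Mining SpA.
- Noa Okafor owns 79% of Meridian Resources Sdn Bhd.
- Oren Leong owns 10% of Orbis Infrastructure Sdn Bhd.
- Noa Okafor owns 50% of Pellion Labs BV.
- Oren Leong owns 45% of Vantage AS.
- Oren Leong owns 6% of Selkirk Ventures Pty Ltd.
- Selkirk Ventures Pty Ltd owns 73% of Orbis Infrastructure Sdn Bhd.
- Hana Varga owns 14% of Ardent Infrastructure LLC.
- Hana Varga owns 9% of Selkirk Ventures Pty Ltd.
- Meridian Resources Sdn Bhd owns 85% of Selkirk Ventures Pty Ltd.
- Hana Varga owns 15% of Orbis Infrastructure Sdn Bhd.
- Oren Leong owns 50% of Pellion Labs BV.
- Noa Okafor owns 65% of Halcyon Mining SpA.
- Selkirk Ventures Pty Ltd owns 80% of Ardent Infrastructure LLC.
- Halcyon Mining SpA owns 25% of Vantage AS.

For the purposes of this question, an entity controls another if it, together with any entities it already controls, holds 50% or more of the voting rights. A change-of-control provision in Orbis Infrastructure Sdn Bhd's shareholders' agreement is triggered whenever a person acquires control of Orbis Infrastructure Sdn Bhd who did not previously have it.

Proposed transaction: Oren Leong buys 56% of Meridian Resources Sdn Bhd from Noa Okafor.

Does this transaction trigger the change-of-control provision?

The purchase adds only to Oren's holdings (Noa's stake shrinks), so Oren is the only person who could newly come to control Orbis.
Oren holds 50% of Pellion, so Oren controls Pellion.
In Orbis, Oren's side holds only 10%, not ≥ 50%.
So before the transaction, Oren does not control Orbis.
After the purchase, Oren holds 56% of Meridian directly, and Noa's stake falls to 23%.
Oren holds 56% of Meridian, so Oren controls Meridian.
Meridian and Oren together hold 85% + 6% = 91% of Selkirk, so Oren controls Selkirk.
Oren and Selkirk together hold 10% + 73% = 83% of Orbis, so Oren controls Orbis.
Oren did not control Orbis before and does after, so the clause is triggered.

Yes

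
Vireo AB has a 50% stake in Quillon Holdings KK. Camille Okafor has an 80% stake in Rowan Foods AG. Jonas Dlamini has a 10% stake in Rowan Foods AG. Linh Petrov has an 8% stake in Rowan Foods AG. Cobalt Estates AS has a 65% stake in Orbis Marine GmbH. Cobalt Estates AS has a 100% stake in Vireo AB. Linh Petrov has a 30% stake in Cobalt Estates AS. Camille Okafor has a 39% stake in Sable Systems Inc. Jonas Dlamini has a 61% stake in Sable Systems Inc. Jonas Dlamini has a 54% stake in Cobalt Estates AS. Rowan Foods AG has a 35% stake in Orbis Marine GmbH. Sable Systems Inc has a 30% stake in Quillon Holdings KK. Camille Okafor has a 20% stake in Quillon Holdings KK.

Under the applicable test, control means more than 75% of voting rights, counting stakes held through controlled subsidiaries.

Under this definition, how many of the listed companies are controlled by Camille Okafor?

Camille holds 80% of Rowan, so Camille controls Rowan.
No other company's threshold is met.
Camille controls 1 company.

1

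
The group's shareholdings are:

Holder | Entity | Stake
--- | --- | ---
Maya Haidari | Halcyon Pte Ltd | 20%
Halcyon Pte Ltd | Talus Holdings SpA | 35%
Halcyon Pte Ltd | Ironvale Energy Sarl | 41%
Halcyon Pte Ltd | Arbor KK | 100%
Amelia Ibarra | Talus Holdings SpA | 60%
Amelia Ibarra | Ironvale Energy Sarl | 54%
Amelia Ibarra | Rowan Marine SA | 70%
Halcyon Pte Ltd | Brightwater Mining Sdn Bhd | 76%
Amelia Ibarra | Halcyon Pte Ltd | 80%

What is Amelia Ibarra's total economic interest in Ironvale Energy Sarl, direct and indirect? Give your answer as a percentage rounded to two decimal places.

86.80%

Amelia reaches Ironvale along 2 paths.
Direct stake: 54% = 54%.
Via Halcyon: 80% × 41% = 32.8%.
Total: 54% + 32.8% = 86.8%.
Rounded: 86.80%.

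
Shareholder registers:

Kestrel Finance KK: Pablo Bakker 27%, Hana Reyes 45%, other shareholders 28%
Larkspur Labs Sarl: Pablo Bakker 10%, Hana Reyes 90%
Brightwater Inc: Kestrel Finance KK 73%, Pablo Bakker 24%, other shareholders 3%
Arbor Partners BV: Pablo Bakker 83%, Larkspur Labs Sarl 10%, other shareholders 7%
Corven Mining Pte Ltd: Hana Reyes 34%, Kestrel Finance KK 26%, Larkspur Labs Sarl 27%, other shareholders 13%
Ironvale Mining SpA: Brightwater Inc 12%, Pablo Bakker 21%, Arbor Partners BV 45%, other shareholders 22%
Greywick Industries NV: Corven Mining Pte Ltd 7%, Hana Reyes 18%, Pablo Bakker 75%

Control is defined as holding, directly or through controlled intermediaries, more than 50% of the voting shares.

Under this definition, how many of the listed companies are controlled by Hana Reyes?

2

Hana holds 90% of Larkspur, so Hana controls Larkspur.
Hana and Larkspur together hold 34% + 27% = 61% of Corven, so Hana controls Corven.
No other company's threshold is met.
Hana controls 2 companies.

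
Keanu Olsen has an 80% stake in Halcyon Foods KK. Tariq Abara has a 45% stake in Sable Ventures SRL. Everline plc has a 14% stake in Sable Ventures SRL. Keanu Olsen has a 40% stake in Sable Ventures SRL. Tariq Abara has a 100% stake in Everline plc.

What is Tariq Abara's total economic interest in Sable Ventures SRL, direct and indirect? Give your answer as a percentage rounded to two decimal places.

Tariq reaches Sable along 2 paths.
Direct stake: 45% = 45%.
Via Everline: 100% × 14% = 14%.
Total: 45% + 14% = 59%.
Rounded: 59.00%.

59.00%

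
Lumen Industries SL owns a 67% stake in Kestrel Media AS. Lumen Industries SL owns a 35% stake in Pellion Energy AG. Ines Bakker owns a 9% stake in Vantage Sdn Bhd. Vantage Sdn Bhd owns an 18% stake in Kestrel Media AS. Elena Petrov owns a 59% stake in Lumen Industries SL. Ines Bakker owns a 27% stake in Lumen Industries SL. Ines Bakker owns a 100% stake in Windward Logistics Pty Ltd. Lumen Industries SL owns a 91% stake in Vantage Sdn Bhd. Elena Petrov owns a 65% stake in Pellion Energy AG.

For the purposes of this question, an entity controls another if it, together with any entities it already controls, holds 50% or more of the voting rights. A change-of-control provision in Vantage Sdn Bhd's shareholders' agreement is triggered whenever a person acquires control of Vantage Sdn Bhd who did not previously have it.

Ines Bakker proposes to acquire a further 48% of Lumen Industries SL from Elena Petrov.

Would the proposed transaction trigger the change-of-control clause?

Yes

The purchase adds only to Ines's holdings (Elena's stake shrinks), so Ines is the only person who could newly come to control Vantage.
Ines holds 100% of Windward, so Ines controls Windward.
In Vantage, Ines's side holds only 9%, not ≥ 50%.
So before the transaction, Ines does not control Vantage.
After the purchase, Ines's direct stake in Lumen rises to 27% + 48% = 75%, and Elena's stake falls to 11%.
Ines holds 75% of Lumen, so Ines controls Lumen.
Ines and Lumen together hold 9% + 91% = 100% of Vantage, so Ines controls Vantage.
Ines did not control Vantage before and does after, so the clause is triggered.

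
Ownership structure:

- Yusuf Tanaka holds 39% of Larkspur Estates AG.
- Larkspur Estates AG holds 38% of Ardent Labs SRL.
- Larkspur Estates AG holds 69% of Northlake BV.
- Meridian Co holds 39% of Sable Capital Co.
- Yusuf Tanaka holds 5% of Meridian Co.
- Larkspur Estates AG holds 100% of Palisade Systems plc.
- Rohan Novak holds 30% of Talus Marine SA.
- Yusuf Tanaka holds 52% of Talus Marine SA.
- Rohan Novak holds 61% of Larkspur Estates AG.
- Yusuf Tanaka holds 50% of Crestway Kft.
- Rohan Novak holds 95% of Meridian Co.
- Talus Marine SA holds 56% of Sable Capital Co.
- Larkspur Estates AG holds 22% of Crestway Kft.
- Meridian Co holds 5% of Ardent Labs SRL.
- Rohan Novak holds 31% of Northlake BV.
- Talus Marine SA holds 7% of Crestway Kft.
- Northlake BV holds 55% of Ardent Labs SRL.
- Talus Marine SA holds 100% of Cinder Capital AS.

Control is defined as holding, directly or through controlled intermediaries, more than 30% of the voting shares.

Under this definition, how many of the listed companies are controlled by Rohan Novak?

Rohan holds 95% of Meridian, so Rohan controls Meridian.
Rohan holds 61% of Larkspur, so Rohan controls Larkspur.
Larkspur holds 100% of Palisade, so Rohan controls Palisade.
Rohan and Larkspur together hold 31% + 69% = 100% of Northlake, so Rohan controls Northlake.
Larkspur and Northlake and Meridian together hold 38% + 55% + 5% = 98% of Ardent, so Rohan controls Ardent.
Meridian holds 39% of Sable, so Rohan controls Sable.
No other company's threshold is met.
Rohan controls 6 companies.

6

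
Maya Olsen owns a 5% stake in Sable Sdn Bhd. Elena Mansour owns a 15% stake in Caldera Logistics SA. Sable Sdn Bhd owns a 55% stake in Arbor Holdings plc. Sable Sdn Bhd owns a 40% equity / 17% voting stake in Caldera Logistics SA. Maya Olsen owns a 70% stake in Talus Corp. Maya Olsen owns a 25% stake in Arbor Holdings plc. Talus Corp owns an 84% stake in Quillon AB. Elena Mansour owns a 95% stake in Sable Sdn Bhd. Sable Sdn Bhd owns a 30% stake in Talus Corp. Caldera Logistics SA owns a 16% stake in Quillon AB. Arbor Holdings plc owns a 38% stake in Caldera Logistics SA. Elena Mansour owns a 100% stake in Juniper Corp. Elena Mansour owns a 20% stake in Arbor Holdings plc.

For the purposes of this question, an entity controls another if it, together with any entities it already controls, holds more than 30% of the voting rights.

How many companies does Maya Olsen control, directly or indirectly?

Maya holds 70% of Talus, so Maya controls Talus.
Talus holds 84% of Quillon, so Maya controls Quillon.
No other company's threshold is met.
Maya controls 2 companies.

2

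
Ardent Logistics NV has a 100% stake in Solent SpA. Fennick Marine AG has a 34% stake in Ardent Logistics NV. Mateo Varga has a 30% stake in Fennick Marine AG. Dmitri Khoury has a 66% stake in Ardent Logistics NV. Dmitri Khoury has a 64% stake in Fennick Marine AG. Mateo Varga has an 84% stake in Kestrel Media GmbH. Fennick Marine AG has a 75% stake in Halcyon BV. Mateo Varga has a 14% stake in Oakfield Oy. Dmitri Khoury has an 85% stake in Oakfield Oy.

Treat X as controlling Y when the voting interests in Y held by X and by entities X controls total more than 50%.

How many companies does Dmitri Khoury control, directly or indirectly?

Dmitri holds 85% of Oakfield, so Dmitri controls Oakfield.
Dmitri holds 64% of Fennick, so Dmitri controls Fennick.
Fennick and Dmitri together hold 34% + 66% = 100% of Ardent, so Dmitri controls Ardent.
Ardent holds 100% of Solent, so Dmitri controls Solent.
Fennick holds 75% of Halcyon, so Dmitri controls Halcyon.
No other company's threshold is met.
Dmitri controls 5 companies.

5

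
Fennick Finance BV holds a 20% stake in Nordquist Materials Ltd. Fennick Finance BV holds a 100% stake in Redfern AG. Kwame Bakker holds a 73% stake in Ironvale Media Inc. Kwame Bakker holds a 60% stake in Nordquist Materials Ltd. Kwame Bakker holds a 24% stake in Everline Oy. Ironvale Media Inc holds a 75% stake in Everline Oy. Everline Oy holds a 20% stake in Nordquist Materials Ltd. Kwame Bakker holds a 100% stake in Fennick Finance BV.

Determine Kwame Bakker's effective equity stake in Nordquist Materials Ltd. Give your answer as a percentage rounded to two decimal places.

Kwame reaches Nordquist along 4 paths.
Via Fennick: 100% × 20% = 20%.
Via Ironvale → Everline: 73% × 75% × 20% = 10.95%.
Via Everline: 24% × 20% = 4.8%.
Direct stake: 60% = 60%.
Total: 20% + 10.95% + 4.8% + 60% = 95.75%.

95.75%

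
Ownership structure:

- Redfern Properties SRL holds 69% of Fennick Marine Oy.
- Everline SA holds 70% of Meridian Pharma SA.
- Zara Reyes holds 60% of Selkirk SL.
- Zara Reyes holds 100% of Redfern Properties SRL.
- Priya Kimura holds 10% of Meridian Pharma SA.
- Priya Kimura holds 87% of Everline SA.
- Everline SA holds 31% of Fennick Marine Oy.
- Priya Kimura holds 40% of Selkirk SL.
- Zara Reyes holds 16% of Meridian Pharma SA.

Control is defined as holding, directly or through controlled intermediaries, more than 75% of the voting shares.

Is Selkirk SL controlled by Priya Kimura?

No

Priya holds 87% of Everline, so Priya controls Everline.
Priya and Everline together hold 10% + 70% = 80% of Meridian, so Priya controls Meridian.
In Selkirk, Priya's side holds only 40%, not > 75%.
So Priya does not control Selkirk.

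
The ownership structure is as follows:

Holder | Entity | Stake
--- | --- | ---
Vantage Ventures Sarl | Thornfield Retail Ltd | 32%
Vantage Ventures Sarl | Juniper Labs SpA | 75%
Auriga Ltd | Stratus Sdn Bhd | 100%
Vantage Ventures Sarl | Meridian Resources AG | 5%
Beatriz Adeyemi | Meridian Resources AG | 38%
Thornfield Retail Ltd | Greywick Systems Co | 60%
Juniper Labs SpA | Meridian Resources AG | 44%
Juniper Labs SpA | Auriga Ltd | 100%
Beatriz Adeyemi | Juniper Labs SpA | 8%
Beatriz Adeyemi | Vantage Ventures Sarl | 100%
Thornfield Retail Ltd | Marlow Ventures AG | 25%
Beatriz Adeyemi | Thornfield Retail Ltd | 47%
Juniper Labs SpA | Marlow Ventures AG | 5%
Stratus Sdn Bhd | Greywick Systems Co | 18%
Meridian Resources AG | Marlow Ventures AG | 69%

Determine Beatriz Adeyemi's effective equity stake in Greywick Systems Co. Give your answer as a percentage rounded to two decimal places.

Beatriz reaches Greywick along 4 paths.
Via Juniper → Auriga → Stratus: 8% × 100% × 100% × 18% = 1.44%.
Via Vantage → Juniper → Auriga → Stratus: 100% × 75% × 100% × 100% × 18% = 13.5%.
Via Thornfield: 47% × 60% = 28.2%.
Via Vantage → Thornfield: 100% × 32% × 60% = 19.2%.
Total: 1.44% + 13.5% + 28.2% + 19.2% = 62.34%.

62.34%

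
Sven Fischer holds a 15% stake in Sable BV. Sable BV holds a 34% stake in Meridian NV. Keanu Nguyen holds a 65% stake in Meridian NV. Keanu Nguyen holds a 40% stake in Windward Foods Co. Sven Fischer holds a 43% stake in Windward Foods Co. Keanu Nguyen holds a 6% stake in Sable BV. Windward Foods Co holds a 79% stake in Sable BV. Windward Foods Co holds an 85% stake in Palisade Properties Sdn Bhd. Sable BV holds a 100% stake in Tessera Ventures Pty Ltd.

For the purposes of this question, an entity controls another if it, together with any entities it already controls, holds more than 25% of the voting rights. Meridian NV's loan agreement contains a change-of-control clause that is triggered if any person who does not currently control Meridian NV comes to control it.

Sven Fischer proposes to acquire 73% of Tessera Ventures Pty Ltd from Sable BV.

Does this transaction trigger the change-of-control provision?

The purchase adds only to Sven's holdings (Sable's stake shrinks), so Sven is the only person who could newly come to control Meridian.
Sven holds 43% of Windward, so Sven controls Windward.
Windward and Sven together hold 79% + 15% = 94% of Sable, so Sven controls Sable.
Sable holds 34% of Meridian, so Sven controls Meridian.
So Sven already controls Meridian before the transaction.
After the purchase, Sven holds 73% of Tessera directly, and Sable's stake falls to 27%.
Sven controlled Meridian already, so this is not a new person acquiring control; every other person's position is unchanged or reduced.
No new person acquires control, so the clause is not triggered.

No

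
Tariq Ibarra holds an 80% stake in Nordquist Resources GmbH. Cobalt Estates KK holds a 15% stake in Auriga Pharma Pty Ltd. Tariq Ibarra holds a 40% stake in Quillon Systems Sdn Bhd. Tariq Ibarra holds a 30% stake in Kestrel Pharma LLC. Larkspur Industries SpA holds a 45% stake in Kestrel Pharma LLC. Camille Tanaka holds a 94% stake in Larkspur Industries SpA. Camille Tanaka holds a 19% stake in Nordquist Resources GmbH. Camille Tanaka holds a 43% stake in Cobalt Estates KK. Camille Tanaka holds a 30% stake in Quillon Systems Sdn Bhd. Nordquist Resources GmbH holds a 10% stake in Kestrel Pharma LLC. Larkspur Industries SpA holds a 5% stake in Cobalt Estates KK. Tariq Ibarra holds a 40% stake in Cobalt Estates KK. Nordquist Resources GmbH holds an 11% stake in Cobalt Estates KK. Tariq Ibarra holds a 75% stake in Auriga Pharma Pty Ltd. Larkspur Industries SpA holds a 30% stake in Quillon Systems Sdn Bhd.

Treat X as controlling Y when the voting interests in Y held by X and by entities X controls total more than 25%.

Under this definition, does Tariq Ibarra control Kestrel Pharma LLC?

Yes

Tariq holds 80% of Nordquist, so Tariq controls Nordquist.
Tariq and Nordquist together hold 30% + 10% = 40% of Kestrel, so Tariq controls Kestrel.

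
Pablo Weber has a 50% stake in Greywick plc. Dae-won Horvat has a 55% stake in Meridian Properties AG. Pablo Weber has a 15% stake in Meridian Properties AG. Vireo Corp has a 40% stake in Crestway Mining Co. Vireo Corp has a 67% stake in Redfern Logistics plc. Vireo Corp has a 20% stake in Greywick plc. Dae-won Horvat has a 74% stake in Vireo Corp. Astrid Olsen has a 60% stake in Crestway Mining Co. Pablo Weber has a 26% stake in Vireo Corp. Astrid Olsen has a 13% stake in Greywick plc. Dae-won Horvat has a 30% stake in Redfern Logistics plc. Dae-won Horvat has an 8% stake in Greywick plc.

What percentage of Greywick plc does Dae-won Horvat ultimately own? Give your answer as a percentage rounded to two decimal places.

22.80%

Dae-won reaches Greywick along 2 paths.
Via Vireo: 74% × 20% = 14.8%.
Direct stake: 8% = 8%.
Total: 14.8% + 8% = 22.8%.
Rounded: 22.80%.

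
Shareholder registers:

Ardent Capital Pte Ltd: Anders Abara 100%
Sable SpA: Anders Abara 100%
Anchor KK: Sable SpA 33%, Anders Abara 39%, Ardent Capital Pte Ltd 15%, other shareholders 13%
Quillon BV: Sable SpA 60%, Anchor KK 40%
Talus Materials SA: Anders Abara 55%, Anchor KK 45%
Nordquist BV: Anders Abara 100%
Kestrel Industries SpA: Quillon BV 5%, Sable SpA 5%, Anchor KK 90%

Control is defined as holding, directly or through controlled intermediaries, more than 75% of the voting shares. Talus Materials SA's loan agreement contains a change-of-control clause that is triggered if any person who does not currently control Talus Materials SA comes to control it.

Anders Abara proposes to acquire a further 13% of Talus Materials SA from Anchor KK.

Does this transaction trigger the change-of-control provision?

No

The purchase adds only to Anders's holdings (Anchor's stake shrinks), so Anders is the only person who could newly come to control Talus.
Anders holds 100% of Ardent, so Anders controls Ardent.
Anders holds 100% of Sable, so Anders controls Sable.
Sable and Anders and Ardent together hold 33% + 39% + 15% = 87% of Anchor, so Anders controls Anchor.
Anders and Anchor together hold 55% + 45% = 100% of Talus, so Anders controls Talus.
So Anders already controls Talus before the transaction.
After the purchase, Anders's direct stake in Talus rises to 55% + 13% = 68%, and Anchor's stake falls to 32%.
Anders controlled Talus already, so this is not a new person acquiring control; every other person's position is unchanged or reduced.
No new person acquires control, so the clause is not triggered.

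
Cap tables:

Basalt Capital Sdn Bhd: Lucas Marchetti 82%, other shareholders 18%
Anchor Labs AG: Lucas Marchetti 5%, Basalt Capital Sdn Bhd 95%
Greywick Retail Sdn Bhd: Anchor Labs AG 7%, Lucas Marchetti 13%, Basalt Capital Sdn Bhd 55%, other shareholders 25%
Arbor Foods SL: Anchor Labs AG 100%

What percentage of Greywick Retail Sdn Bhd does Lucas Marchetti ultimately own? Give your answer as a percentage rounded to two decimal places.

63.90%

Lucas reaches Greywick along 4 paths.
Via Anchor: 5% × 7% = 0.35%.
Via Basalt → Anchor: 82% × 95% × 7% = 5.453%.
Direct stake: 13% = 13%.
Via Basalt: 82% × 55% = 45.1%.
Total: 0.35% + 5.453% + 13% + 45.1% = 63.903%.
Rounded: 63.90%.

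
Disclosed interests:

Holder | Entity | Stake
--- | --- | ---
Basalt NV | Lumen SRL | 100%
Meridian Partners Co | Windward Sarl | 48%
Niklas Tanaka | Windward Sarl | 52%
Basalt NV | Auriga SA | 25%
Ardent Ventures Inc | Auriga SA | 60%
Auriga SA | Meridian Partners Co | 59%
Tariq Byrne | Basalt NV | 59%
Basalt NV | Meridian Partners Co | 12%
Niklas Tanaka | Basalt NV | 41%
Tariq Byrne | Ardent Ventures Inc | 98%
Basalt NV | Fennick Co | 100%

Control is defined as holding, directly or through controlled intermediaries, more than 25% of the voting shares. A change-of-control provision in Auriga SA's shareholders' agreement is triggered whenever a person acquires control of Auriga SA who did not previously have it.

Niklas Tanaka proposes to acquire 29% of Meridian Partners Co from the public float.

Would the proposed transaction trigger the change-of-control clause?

The purchase changes only Niklas's holdings, so Niklas is the only person who could newly come to control Auriga.
Niklas holds 41% of Basalt, so Niklas controls Basalt.
Basalt holds 100% of Fennick, so Niklas controls Fennick.
Basalt holds 100% of Lumen, so Niklas controls Lumen.
Niklas holds 52% of Windward, so Niklas controls Windward.
In Auriga, Niklas's side holds only 25%, not > 25%.
So before the transaction, Niklas does not control Auriga.
After the purchase, Niklas holds 29% of Meridian directly.
Basalt and Niklas together hold 12% + 29% = 41% of Meridian, so Niklas controls Meridian.
Meridian and Niklas together hold 48% + 52% = 100% of Windward, so Niklas controls Windward.
After the transaction, Niklas's side holds 25% of Auriga, not > 25%, so Niklas still does not control Auriga.
No new person acquires control, so the clause is not triggered.

No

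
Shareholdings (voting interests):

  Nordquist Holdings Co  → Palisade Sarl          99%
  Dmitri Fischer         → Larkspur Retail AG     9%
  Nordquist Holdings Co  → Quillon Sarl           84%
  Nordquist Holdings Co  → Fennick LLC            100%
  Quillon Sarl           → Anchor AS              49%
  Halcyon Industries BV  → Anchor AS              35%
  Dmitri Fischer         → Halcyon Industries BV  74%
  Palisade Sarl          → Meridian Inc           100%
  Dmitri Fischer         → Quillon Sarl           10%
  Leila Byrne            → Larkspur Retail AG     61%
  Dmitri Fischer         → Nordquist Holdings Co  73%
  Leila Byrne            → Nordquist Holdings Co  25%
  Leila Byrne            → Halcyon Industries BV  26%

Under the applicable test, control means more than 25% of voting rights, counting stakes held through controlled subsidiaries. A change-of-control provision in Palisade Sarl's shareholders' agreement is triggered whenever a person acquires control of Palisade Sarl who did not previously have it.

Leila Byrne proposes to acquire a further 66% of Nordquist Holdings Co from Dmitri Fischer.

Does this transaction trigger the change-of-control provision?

The purchase adds only to Leila's holdings (Dmitri's stake shrinks), so Leila is the only person who could newly come to control Palisade.
Leila holds 26% of Halcyon, so Leila controls Halcyon.
Leila holds 61% of Larkspur, so Leila controls Larkspur.
Halcyon holds 35% of Anchor, so Leila controls Anchor.
Neither Leila nor any entity Leila controls holds any voting interest in Palisade.
So before the transaction, Leila does not control Palisade.
After the purchase, Leila's direct stake in Nordquist rises to 25% + 66% = 91%, and Dmitri's stake falls to 7%.
Leila holds 91% of Nordquist, so Leila controls Nordquist.
Nordquist holds 99% of Palisade, so Leila controls Palisade.
Leila did not control Palisade before and does after, so the clause is triggered.

Yes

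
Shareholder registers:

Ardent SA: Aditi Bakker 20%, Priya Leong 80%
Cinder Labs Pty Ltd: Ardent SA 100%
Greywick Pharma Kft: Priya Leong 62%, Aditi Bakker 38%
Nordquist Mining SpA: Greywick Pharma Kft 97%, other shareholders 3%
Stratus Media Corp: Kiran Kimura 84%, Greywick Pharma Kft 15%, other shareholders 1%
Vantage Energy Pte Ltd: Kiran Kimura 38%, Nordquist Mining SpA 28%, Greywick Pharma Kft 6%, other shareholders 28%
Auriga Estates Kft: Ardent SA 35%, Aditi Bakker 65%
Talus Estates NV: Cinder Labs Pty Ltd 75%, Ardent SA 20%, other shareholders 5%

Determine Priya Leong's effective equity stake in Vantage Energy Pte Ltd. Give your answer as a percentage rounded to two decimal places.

20.56%

Priya reaches Vantage along 2 paths.
Via Greywick → Nordquist: 62% × 97% × 28% = 16.8392%.
Via Greywick: 62% × 6% = 3.72%.
Total: 16.8392% + 3.72% = 20.5592%.
Rounded: 20.56%.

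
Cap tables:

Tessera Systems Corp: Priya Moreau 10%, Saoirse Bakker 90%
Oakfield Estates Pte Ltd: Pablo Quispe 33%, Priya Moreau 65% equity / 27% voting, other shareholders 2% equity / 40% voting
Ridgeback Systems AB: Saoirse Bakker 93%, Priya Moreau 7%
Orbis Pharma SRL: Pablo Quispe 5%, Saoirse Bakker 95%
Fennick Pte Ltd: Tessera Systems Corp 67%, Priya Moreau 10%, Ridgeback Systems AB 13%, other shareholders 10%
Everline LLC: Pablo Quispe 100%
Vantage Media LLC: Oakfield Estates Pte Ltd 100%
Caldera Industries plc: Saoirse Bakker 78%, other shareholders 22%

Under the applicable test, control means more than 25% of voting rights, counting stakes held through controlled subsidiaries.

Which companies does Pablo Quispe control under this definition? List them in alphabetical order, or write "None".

Everline LLC, Oakfield Estates Pte Ltd, Vantage Media LLC

Pablo holds 33% of Oakfield, so Pablo controls Oakfield.
Pablo holds 100% of Everline, so Pablo controls Everline.
Oakfield holds 100% of Vantage, so Pablo controls Vantage.
No other company's threshold is met.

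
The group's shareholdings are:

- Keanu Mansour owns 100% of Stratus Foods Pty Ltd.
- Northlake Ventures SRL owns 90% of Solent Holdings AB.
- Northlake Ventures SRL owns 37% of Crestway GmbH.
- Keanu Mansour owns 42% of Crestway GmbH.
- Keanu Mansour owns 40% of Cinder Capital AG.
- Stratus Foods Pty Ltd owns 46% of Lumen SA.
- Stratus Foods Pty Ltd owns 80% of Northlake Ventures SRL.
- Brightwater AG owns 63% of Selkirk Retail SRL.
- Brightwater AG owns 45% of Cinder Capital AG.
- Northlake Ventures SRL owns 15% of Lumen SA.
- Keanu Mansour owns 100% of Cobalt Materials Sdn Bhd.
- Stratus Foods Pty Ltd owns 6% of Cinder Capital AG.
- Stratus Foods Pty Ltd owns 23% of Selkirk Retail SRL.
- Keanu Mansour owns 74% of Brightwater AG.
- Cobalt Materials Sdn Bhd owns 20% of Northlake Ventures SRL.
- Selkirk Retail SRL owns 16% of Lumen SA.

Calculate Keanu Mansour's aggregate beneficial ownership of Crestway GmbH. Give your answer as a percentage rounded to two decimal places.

Keanu reaches Crestway along 3 paths.
Direct stake: 42% = 42%.
Via Cobalt → Northlake: 100% × 20% × 37% = 7.4%.
Via Stratus → Northlake: 100% × 80% × 37% = 29.6%.
Total: 42% + 7.4% + 29.6% = 79%.
Rounded: 79.00%.

79.00%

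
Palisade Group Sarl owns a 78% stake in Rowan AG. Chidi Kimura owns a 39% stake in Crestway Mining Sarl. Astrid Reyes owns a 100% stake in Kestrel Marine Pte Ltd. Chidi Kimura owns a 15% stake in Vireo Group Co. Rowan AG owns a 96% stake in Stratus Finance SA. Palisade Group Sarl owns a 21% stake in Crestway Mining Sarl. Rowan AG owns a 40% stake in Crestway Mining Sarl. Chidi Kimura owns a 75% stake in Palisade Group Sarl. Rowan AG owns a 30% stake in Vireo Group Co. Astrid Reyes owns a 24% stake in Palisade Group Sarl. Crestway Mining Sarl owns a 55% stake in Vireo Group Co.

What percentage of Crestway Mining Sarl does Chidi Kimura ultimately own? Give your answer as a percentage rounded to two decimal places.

78.15%

Chidi reaches Crestway along 3 paths.
Via Palisade → Rowan: 75% × 78% × 40% = 23.4%.
Direct stake: 39% = 39%.
Via Palisade: 75% × 21% = 15.75%.
Total: 23.4% + 39% + 15.75% = 78.15%.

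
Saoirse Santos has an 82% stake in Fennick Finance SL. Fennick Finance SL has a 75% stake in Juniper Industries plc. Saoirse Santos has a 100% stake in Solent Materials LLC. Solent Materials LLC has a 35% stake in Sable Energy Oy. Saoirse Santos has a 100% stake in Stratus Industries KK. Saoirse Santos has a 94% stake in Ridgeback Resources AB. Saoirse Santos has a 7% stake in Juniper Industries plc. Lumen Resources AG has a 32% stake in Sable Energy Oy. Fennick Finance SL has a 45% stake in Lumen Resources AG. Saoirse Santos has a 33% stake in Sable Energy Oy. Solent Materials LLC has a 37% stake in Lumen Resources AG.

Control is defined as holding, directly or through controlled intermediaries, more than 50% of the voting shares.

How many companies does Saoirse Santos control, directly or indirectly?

Saoirse holds 82% of Fennick, so Saoirse controls Fennick.
Saoirse holds 100% of Stratus, so Saoirse controls Stratus.
Saoirse holds 100% of Solent, so Saoirse controls Solent.
Fennick and Solent together hold 45% + 37% = 82% of Lumen, so Saoirse controls Lumen.
Saoirse and Fennick together hold 7% + 75% = 82% of Juniper, so Saoirse controls Juniper.
Solent and Saoirse and Lumen together hold 35% + 33% + 32% = 100% of Sable, so Saoirse controls Sable.
Saoirse holds 94% of Ridgeback, so Saoirse controls Ridgeback.
Saoirse controls 7 companies.

7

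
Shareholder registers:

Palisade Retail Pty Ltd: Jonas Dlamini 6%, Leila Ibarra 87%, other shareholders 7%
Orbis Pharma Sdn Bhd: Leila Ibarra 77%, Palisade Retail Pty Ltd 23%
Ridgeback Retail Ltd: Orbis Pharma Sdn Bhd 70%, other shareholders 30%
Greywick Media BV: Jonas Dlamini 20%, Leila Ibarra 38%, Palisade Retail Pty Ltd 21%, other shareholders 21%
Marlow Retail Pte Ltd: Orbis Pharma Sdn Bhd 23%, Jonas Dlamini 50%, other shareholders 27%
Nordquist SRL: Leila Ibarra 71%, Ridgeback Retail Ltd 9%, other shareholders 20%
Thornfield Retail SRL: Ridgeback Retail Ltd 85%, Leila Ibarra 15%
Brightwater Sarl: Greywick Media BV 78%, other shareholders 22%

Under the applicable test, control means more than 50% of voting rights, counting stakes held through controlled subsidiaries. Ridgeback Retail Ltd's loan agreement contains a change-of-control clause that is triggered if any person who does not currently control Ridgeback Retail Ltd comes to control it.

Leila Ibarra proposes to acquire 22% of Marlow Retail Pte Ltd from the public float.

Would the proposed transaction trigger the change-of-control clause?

The purchase changes only Leila's holdings, so Leila is the only person who could newly come to control Ridgeback.
Leila holds 87% of Palisade, so Leila controls Palisade.
Leila and Palisade together hold 77% + 23% = 100% of Orbis, so Leila controls Orbis.
Orbis holds 70% of Ridgeback, so Leila controls Ridgeback.
So Leila already controls Ridgeback before the transaction.
After the purchase, Leila holds 22% of Marlow directly.
Leila controlled Ridgeback already, so this is not a new person acquiring control; every other person's position is unchanged or reduced.
No new person acquires control, so the clause is not triggered.

No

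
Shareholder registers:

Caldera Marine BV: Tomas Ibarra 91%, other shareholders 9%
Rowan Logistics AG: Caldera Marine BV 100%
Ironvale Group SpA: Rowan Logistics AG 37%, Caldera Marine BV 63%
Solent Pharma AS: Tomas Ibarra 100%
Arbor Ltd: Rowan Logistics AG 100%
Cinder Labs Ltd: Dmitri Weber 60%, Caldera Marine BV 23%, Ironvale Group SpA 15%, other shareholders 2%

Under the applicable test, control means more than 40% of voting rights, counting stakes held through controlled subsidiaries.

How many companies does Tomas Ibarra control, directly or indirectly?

Tomas holds 91% of Caldera, so Tomas controls Caldera.
Caldera holds 100% of Rowan, so Tomas controls Rowan.
Rowan and Caldera together hold 37% + 63% = 100% of Ironvale, so Tomas controls Ironvale.
Tomas holds 100% of Solent, so Tomas controls Solent.
Rowan holds 100% of Arbor, so Tomas controls Arbor.
No other company's threshold is met.
Tomas controls 5 companies.

5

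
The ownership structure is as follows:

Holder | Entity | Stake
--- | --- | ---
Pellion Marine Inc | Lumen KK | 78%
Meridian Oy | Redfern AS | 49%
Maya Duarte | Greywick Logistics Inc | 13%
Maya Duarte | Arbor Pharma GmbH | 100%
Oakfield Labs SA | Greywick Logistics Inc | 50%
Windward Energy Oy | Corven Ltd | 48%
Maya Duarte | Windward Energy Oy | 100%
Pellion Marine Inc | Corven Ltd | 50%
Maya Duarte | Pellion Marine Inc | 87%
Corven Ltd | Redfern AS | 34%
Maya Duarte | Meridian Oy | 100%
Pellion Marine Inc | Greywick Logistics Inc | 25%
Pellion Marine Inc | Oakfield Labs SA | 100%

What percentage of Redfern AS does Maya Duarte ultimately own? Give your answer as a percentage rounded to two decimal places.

Maya reaches Redfern along 3 paths.
Via Meridian: 100% × 49% = 49%.
Via Windward → Corven: 100% × 48% × 34% = 16.32%.
Via Pellion → Corven: 87% × 50% × 34% = 14.79%.
Total: 49% + 16.32% + 14.79% = 80.11%.

80.11%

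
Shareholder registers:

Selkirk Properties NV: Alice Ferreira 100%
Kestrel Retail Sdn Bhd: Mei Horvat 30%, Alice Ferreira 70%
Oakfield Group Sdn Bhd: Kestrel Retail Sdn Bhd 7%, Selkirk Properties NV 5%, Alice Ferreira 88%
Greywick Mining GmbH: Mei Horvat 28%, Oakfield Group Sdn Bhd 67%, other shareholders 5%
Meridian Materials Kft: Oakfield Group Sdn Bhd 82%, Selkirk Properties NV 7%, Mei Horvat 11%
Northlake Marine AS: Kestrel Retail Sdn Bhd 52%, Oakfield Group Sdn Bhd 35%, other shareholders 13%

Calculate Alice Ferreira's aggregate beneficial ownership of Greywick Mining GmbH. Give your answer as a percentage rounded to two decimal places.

65.59%

Alice reaches Greywick along 3 paths.
Via Kestrel → Oakfield: 70% × 7% × 67% = 3.283%.
Via Selkirk → Oakfield: 100% × 5% × 67% = 3.35%.
Via Oakfield: 88% × 67% = 58.96%.
Total: 3.283% + 3.35% + 58.96% = 65.593%.
Rounded: 65.59%.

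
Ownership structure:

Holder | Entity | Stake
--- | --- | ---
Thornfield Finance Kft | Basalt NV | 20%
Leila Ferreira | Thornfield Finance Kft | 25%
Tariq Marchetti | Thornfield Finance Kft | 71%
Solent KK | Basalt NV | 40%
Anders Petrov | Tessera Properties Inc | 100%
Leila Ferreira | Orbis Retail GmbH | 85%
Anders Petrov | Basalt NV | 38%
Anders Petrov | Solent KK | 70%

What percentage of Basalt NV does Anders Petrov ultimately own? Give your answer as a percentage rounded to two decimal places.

66.00%

Anders reaches Basalt along 2 paths.
Direct stake: 38% = 38%.
Via Solent: 70% × 40% = 28%.
Total: 38% + 28% = 66%.
Rounded: 66.00%.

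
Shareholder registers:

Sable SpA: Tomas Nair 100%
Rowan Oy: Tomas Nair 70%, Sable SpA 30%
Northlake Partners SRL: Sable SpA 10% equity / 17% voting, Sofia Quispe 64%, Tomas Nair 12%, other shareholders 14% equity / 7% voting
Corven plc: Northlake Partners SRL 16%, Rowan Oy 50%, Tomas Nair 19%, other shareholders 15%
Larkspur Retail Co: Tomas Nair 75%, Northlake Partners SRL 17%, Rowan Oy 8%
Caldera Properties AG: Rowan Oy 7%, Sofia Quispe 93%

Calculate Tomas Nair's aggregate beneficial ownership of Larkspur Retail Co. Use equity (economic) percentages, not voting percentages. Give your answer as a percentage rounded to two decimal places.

Tomas reaches Larkspur along 5 paths.
Direct stake: 75% = 75%.
Via Sable → Northlake: 100% × 10% × 17% = 1.7%.
Via Northlake: 12% × 17% = 2.04%.
Via Rowan: 70% × 8% = 5.6%.
Via Sable → Rowan: 100% × 30% × 8% = 2.4%.
Total: 75% + 1.7% + 2.04% + 5.6% + 2.4% = 86.74%.

86.74%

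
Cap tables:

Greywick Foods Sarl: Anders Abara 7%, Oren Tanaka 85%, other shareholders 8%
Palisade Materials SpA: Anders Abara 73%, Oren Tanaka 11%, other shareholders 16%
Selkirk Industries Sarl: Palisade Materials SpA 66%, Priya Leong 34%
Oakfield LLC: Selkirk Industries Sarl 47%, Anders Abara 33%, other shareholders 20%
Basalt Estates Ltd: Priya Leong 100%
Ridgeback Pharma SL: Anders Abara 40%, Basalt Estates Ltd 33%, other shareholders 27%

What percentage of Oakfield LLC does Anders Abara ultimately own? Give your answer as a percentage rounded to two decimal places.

Anders reaches Oakfield along 2 paths.
Via Palisade → Selkirk: 73% × 66% × 47% = 22.6446%.
Direct stake: 33% = 33%.
Total: 22.6446% + 33% = 55.6446%.
Rounded: 55.64%.

55.64%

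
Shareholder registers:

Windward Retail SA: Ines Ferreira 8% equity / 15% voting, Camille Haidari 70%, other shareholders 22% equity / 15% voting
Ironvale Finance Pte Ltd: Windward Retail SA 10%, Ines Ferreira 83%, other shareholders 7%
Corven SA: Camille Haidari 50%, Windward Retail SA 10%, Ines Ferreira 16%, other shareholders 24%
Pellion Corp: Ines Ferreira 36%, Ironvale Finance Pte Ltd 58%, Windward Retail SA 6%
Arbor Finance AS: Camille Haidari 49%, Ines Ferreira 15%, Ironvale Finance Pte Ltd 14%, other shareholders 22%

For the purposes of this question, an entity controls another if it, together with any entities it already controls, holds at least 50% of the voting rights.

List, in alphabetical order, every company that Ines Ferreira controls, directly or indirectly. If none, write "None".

Ironvale Finance Pte Ltd, Pellion Corp

Ines holds 83% of Ironvale, so Ines controls Ironvale.
Ines and Ironvale together hold 36% + 58% = 94% of Pellion, so Ines controls Pellion.
No other company's threshold is met.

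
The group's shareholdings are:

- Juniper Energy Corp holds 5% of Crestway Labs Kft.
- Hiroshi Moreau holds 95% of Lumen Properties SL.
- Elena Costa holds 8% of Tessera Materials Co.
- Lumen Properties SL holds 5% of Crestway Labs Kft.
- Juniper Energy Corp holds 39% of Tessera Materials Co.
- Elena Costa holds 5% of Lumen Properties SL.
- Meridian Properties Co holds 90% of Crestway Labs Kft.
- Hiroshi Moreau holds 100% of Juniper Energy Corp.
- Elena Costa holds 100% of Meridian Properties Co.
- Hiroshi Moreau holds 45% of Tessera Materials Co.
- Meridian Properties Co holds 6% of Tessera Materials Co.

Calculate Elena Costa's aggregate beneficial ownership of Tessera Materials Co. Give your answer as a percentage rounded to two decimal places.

Elena reaches Tessera along 2 paths.
Via Meridian: 100% × 6% = 6%.
Direct stake: 8% = 8%.
Total: 6% + 8% = 14%.
Rounded: 14.00%.

14.00%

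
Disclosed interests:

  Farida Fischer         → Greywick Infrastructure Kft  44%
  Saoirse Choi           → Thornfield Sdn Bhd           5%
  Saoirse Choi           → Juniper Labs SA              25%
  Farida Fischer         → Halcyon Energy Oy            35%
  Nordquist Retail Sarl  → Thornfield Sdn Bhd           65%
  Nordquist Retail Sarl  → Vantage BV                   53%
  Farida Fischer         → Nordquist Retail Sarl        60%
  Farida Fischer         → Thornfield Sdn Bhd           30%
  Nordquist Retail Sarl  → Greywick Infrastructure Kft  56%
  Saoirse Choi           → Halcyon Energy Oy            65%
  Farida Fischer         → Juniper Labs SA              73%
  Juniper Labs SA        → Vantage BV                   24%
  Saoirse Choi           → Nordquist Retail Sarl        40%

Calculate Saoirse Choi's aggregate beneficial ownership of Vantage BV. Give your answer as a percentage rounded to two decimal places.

Saoirse reaches Vantage along 2 paths.
Via Nordquist: 40% × 53% = 21.2%.
Via Juniper: 25% × 24% = 6%.
Total: 21.2% + 6% = 27.2%.
Rounded: 27.20%.

27.20%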